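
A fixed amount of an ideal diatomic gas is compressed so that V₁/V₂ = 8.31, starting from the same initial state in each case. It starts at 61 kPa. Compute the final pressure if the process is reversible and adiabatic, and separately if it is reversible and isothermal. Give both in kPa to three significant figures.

For a diatomic ideal gas γ = 7/5.
Isothermal: P₂ = P₁(V₁/V₂) = 61×8.31 = 506.9 kPa.
Adiabatic: P₂ = P₁(V₁/V₂)^γ = 61×8.31^(7/5) = 1182 kPa.

adiabatic: 1180 kPa; isothermal: 507 kPa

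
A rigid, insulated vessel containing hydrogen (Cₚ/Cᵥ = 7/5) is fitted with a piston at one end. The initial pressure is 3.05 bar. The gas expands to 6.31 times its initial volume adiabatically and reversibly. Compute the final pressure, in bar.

P₂ ≈ 0.231 bar

Adiabatic: P₁V₁^γ = P₂V₂^γ ⇒ P₂ = P₁ (V₁/V₂)^γ.
P₂ = 3.05 × (1/6.31)^(7/5) = 0.2313 bar.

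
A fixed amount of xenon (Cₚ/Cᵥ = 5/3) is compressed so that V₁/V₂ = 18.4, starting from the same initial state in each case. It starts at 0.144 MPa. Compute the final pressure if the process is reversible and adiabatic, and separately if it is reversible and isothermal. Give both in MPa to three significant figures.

Isothermal: P₂ = P₁(V₁/V₂) = 0.144×18.4 = 2.65 MPa.
Adiabatic: P₂ = P₁(V₁/V₂)^γ = 0.144×18.4^(5/3) = 18.47 MPa.

adiabatic: 18.5 MPa; isothermal: 2.65 MPa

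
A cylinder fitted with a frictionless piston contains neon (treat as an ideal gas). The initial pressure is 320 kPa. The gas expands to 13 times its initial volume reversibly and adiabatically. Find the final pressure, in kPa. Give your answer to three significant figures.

Adiabatic: P₁V₁^γ = P₂V₂^γ ⇒ P₂ = P₁ (V₁/V₂)^γ.
For a monatomic ideal gas γ = 5/3.
P₂ = 320 × (1/13)^(5/3) = 4.452 kPa.

P₂ ≈ 4.45 kPa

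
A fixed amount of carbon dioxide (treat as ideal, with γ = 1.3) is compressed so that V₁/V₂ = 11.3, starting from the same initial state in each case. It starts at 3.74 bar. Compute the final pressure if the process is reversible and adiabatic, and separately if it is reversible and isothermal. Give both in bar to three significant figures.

adiabatic: 87.5 bar; isothermal: 42.3 bar

Isothermal: P₂ = P₁(V₁/V₂) = 3.74×11.3 = 42.26 bar.
Adiabatic: P₂ = P₁(V₁/V₂)^γ = 3.74×11.3^(1.3) = 87.47 bar.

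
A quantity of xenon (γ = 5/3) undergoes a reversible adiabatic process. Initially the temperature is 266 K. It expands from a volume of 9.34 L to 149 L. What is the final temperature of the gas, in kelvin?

T₂ ≈ 42.0 K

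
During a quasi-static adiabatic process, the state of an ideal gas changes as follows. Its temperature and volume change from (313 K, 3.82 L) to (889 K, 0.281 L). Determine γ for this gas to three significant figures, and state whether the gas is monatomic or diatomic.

γ ≈ 1.40; diatomic

TV^(γ−1) = const ⇒ γ − 1 = ln(T₂/T₁) / ln(V₁/V₂).
γ = 1 + ln(889/313) / ln(3.82/0.281) = 1.4.
γ ≈ 1.40 is close to 7/5, so the gas is diatomic.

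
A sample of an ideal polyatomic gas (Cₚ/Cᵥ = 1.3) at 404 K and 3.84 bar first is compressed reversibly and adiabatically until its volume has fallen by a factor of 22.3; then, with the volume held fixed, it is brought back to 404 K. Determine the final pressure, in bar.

Adiabatic step (PV^γ = const): P₂ = 3.84×22.3^(1.3) = 217.3 bar; T₂ = 404×22.3^(0.3) = 1025 K.
Isochoric: P₃ = P₂(T₃/T₂) = 217.3 × (404/1025) = 85.63 bar.

P₃ ≈ 85.6 bar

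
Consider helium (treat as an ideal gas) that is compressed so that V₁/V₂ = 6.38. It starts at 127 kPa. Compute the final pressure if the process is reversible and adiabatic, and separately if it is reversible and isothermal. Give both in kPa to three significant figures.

adiabatic: 2790 kPa; isothermal: 810 kPa

For a monatomic ideal gas γ = 5/3.
Isothermal: P₂ = P₁(V₁/V₂) = 127×6.38 = 810.3 kPa.
Adiabatic: P₂ = P₁(V₁/V₂)^γ = 127×6.38^(5/3) = 2787 kPa.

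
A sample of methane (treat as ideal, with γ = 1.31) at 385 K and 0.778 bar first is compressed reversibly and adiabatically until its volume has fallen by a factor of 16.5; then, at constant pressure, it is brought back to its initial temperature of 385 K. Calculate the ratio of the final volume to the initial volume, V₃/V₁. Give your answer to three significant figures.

V₃/V₁ ≈ 0.0254

Adiabatic step: V₂/V₁ = 0.06061; T₂ = T₁·16.5^(0.31) = 918.1 K.
Isobaric step: V₃/V₂ = T₃/T₂ = 385/918.1.
V₃/V₁ = (V₂/V₁)(V₃/V₂) = 0.06061 × (385/918.1) = 0.02542.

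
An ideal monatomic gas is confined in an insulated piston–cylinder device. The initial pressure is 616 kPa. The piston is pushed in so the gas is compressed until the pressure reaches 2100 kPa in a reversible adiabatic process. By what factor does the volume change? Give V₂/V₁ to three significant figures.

From PV^γ = const, V₂/V₁ = (P₁/P₂)^(1/γ).
For a monatomic ideal gas γ = 5/3.
V₂/V₁ = (616/2100)^(3/5) = 0.4791.

V₂/V₁ ≈ 0.479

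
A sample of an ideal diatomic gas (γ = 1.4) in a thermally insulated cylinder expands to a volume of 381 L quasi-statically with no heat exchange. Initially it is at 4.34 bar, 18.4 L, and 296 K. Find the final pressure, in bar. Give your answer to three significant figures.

P₂ ≈ 0.0624 bar

Adiabatic: P₁V₁^γ = P₂V₂^γ ⇒ P₂ = P₁ (V₁/V₂)^γ.
P₂ = 4.34 × (18.4/381)^(1.4) = 0.06236 bar.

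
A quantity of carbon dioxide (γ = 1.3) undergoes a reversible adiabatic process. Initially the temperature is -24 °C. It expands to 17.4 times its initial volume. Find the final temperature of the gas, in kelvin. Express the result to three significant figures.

For a reversible adiabat TV^(γ−1) is constant, so T₂ = T₁ (V₁/V₂)^(γ−1).
T₁ = -24 °C = 249.1 K.
T₂ = 249.1 × (1/17.4)^(0.3) = 105.8 K.

T₂ ≈ 106 K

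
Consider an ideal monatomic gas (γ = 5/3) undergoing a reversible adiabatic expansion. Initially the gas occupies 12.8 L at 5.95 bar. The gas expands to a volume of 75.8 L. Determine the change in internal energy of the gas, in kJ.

ΔU ≈ -7.93 kJ

P₂ = P₁(V₁/V₂)^γ = 5.95×(12.8/75.8)^(5/3) = 0.307 bar.
For a reversible adiabat, W_by_gas = (P₁V₁ − P₂V₂)/(γ−1).
W_by = (595000×0.0128 − 30700×0.0758) / (2/3) = 7934 J.
Q = 0 ⇒ ΔU = −W_by = -7934 J.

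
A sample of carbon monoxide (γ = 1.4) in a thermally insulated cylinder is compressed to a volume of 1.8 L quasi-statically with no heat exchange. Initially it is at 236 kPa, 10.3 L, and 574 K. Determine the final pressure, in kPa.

Adiabatic: P₁V₁^γ = P₂V₂^γ ⇒ P₂ = P₁ (V₁/V₂)^γ.
P₂ = 236 × (10.3/1.8)^(1.4) = 2713 kPa.

P₂ ≈ 2710 kPa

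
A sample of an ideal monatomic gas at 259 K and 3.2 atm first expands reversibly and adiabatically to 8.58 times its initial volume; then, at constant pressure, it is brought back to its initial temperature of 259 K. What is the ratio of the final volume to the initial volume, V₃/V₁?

For a monatomic ideal gas γ = 5/3.
Adiabatic step: V₂/V₁ = 8.58; T₂ = T₁·(1/8.58)^(2/3) = 61.8 K.
Isobaric step: V₃/V₂ = T₃/T₂ = 259/61.8.
V₃/V₁ = (V₂/V₁)(V₃/V₂) = 8.58 × (259/61.8) = 35.96.

V₃/V₁ ≈ 36.0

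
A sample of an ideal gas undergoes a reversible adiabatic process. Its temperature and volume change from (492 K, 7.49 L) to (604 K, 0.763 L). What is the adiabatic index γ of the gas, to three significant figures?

TV^(γ−1) = const ⇒ γ − 1 = ln(T₂/T₁) / ln(V₁/V₂).
γ = 1 + ln(604/492) / ln(7.49/0.763) = 1.09.

γ ≈ 1.09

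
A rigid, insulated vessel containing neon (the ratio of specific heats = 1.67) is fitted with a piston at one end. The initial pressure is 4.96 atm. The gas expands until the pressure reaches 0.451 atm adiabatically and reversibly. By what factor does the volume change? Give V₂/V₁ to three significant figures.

From PV^γ = const, V₂/V₁ = (P₁/P₂)^(1/γ).
V₂/V₁ = (4.96/0.451)^(0.599) = 4.203.

V₂/V₁ ≈ 4.20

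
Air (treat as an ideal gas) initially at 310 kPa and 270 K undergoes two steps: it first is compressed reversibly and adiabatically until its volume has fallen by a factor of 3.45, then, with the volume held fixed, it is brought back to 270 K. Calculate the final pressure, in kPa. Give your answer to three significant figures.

P₃ ≈ 1070 kPa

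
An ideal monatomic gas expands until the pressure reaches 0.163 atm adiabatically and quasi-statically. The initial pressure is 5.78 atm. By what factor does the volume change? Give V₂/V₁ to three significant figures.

V₂/V₁ ≈ 8.51

From PV^γ = const, V₂/V₁ = (P₁/P₂)^(1/γ).
For a monatomic ideal gas γ = 5/3.
V₂/V₁ = (5.78/0.163)^(3/5) = 8.508.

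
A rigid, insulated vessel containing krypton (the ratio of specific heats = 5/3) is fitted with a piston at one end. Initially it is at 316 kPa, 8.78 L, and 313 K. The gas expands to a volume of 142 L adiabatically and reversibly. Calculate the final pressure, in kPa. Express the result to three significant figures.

Since PV^γ is constant along a reversible adiabat, P₂ = P₁ (V₁/V₂)^γ.
P₂ = 316 × (8.78/142)^(5/3) = 3.055 kPa.

P₂ ≈ 3.06 kPa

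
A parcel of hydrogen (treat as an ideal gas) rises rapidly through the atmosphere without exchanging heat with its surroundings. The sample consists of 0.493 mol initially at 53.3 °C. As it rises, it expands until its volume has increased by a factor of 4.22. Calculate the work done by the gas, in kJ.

W ≈ 1.46 kJ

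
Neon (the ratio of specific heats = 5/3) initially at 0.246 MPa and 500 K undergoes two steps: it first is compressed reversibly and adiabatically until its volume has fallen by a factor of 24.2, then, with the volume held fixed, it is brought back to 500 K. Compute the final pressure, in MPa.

P₃ ≈ 5.95 MPa

Adiabatic step (PV^γ = const): P₂ = 0.246×24.2^(5/3) = 49.81 MPa; T₂ = 500×24.2^(2/3) = 4183 K.
Isochoric: P₃ = P₂(T₃/T₂) = 49.81 × (500/4183) = 5.953 MPa.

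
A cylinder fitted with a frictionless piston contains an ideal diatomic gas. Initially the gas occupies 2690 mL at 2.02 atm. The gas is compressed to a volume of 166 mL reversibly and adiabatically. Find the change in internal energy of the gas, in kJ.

γ = 7/5 for a diatomic ideal gas.
P₂ = P₁(V₁/V₂)^γ = 2.02×(2690/166)^(7/5) = 99.74 atm.
For a reversible adiabat, W_by_gas = (P₁V₁ − P₂V₂)/(γ−1).
W_by = (204700×0.00269 − 1.011×10^7×0.000166) / (2/5) = -2817 J.
Q = 0 ⇒ ΔU = −W_by = 2817 J.

ΔU ≈ 2.82 kJ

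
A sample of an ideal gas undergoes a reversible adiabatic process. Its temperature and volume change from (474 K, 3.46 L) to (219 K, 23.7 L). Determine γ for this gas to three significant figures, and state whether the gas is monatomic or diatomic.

γ ≈ 1.40; diatomic

TV^(γ−1) = const ⇒ γ − 1 = ln(T₂/T₁) / ln(V₁/V₂).
γ = 1 + ln(219/474) / ln(3.46/23.7) = 1.401.
γ ≈ 1.40 is close to 7/5, so the gas is diatomic.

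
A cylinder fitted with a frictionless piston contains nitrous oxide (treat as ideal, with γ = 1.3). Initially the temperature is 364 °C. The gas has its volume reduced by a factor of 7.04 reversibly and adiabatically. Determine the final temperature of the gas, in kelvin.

T₂ ≈ 1140 K

For a reversible adiabat TV^(γ−1) is constant, so T₂ = T₁ (V₁/V₂)^(γ−1).
T₁ = 364 °C = 637.1 K.
T₂ = 637.1 × 7.04^(0.3) = 1144 K.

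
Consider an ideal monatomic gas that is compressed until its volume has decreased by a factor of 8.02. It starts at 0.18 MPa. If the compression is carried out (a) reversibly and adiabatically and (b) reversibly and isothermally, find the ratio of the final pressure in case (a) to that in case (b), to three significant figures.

For a monatomic ideal gas γ = 5/3.
Isothermal: P_b = P₁(V₁/V₂) = 0.18×8.02.
Adiabatic: P_a = P₁(V₁/V₂)^γ = 0.18×8.02^(5/3).
P_a/P_b = (V₁/V₂)^(γ−1) = 8.02^(2/3) = 4.007.

P_adiabatic / P_isothermal ≈ 4.01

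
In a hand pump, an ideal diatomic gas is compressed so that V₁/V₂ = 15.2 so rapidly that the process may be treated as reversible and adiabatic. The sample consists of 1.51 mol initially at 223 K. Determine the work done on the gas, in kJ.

Adiabatic: T₁V₁^(γ−1) = T₂V₂^(γ−1) ⇒ T₂ = T₁ (V₁/V₂)^(γ−1).
γ = 7/5 for a diatomic ideal gas, so γ−1 = 2/5.
T₂ = 223 × 15.2^(2/5) = 662.3 K.
Q = 0, so ΔU = W_on_gas = nCᵥΔT with Cᵥ = R/(γ−1) = 20.79 J/(mol·K).
ΔU = 1.51 × 20.79 × (662.3 − 223) = 13790 J.

W ≈ 13.8 kJ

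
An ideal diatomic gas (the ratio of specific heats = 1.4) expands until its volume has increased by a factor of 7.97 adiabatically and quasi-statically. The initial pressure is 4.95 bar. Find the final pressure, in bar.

P₂ ≈ 0.271 bar

Since PV^γ is constant along a reversible adiabat, P₂ = P₁ (V₁/V₂)^γ.
P₂ = 4.95 × (1/7.97)^(1.4) = 0.2707 bar.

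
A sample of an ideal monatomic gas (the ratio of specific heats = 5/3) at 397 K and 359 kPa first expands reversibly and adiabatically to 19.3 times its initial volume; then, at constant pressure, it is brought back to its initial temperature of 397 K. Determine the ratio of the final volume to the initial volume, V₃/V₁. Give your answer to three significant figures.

Adiabatic step: V₂/V₁ = 19.3; T₂ = T₁·(1/19.3)^(2/3) = 55.18 K.
Isobaric step: V₃/V₂ = T₃/T₂ = 397/55.18.
V₃/V₁ = (V₂/V₁)(V₃/V₂) = 19.3 × (397/55.18) = 138.9.

V₃/V₁ ≈ 139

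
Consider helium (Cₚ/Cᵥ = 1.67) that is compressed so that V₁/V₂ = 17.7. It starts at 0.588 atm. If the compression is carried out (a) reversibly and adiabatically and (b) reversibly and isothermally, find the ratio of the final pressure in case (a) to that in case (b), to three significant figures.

P_adiabatic / P_isothermal ≈ 6.86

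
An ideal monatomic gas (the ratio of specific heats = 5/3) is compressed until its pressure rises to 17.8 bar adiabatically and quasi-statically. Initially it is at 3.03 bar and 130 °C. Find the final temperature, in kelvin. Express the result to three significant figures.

Adiabatic: T₂/T₁ = (P₂/P₁)^((γ−1)/γ).
T₁ = 130 °C = 403.1 K.
T₂ = 403.1 × (17.8/3.03)^(2/5) = 818.6 K.

T₂ ≈ 819 K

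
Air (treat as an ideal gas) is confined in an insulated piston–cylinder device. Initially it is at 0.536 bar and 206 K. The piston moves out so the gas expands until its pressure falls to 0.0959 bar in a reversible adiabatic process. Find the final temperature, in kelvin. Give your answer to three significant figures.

Adiabatic: T₂/T₁ = (P₂/P₁)^((γ−1)/γ).
For a diatomic ideal gas γ = 7/5, so (γ−1)/γ = 2/7.
T₂ = 206 × (0.0959/0.536)^(2/7) = 126 K.

T₂ ≈ 126 K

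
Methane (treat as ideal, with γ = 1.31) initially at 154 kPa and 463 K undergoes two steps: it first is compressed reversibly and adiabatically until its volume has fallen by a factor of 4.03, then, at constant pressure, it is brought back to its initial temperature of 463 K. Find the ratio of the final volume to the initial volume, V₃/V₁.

V₃/V₁ ≈ 0.161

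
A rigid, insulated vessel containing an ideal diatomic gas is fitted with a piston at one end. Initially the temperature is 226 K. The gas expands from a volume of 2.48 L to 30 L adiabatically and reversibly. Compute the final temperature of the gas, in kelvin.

Adiabatic: T₁V₁^(γ−1) = T₂V₂^(γ−1) ⇒ T₂ = T₁ (V₁/V₂)^(γ−1).
For a diatomic ideal gas γ = 7/5, so γ−1 = 2/5.
T₂ = 226 × (2.48/30)^(2/5) = 83.38 K.

T₂ ≈ 83.4 K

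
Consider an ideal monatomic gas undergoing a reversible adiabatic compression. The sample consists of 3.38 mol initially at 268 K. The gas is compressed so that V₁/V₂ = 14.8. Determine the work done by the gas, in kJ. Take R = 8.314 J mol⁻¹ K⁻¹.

For a reversible adiabat TV^(γ−1) is constant, so T₂ = T₁ (V₁/V₂)^(γ−1).
γ = 5/3 for a monatomic ideal gas, so γ−1 = 2/3.
T₂ = 268 × 14.8^(2/3) = 1616 K.
Q = 0, so ΔU = W_on_gas = nCᵥΔT with Cᵥ = R/(γ−1) = 12.47 J/(mol·K).
ΔU = 3.38 × 12.47 × (1616 − 268) = 56800 J.
Work done by the gas = −ΔU = -56800 J.

W ≈ -56.8 kJ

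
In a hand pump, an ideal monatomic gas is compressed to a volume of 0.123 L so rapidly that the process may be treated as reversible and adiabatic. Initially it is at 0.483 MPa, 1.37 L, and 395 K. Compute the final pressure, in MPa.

Adiabatic: P₁V₁^γ = P₂V₂^γ ⇒ P₂ = P₁ (V₁/V₂)^γ.
γ = 5/3 for a monatomic ideal gas.
P₂ = 0.483 × (1.37/0.123)^(5/3) = 26.83 MPa.

P₂ ≈ 26.8 MPa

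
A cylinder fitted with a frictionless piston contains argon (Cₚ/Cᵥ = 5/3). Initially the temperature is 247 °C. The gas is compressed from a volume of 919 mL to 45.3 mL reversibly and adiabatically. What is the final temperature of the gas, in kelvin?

T₂ ≈ 3870 K

Adiabatic: T₁V₁^(γ−1) = T₂V₂^(γ−1) ⇒ T₂ = T₁ (V₁/V₂)^(γ−1).
T₁ = 247 °C = 520.1 K.
T₂ = 520.1 × (919/45.3)^(2/3) = 3869 K.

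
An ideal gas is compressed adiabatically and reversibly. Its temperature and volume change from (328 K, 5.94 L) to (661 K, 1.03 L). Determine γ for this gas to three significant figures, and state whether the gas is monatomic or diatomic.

γ ≈ 1.40; diatomic

TV^(γ−1) = const ⇒ γ − 1 = ln(T₂/T₁) / ln(V₁/V₂).
γ = 1 + ln(661/328) / ln(5.94/1.03) = 1.4.
γ ≈ 1.40 is close to 7/5, so the gas is diatomic.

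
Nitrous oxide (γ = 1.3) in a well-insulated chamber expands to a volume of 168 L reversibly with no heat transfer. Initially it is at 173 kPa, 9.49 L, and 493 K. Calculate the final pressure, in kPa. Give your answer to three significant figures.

Adiabatic: P₁V₁^γ = P₂V₂^γ ⇒ P₂ = P₁ (V₁/V₂)^γ.
P₂ = 173 × (9.49/168)^(1.3) = 4.127 kPa.

P₂ ≈ 4.13 kPa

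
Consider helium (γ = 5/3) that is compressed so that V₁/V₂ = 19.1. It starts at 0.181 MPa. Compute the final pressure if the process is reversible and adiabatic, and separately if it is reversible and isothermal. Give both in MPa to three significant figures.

adiabatic: 24.7 MPa; isothermal: 3.46 MPa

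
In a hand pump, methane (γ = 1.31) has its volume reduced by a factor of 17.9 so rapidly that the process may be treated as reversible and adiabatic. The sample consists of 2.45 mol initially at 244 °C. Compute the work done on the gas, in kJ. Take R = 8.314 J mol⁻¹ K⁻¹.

Adiabatic: T₁V₁^(γ−1) = T₂V₂^(γ−1) ⇒ T₂ = T₁ (V₁/V₂)^(γ−1).
T₁ = 244 °C = 517.1 K.
T₂ = 517.1 × 17.9^(0.31) = 1265 K.
Q = 0, so ΔU = W_on_gas = nCᵥΔT with Cᵥ = R/(γ−1) = 26.82 J/(mol·K).
ΔU = 2.45 × 26.82 × (1265 − 517.1) = 49120 J.

W ≈ 49.1 kJ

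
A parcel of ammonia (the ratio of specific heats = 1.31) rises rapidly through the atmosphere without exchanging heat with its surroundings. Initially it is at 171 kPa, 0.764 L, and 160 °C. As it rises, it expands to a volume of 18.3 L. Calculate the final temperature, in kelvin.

Adiabatic: T₁V₁^(γ−1) = T₂V₂^(γ−1) ⇒ T₂ = T₁ (V₁/V₂)^(γ−1).
T₁ = 160 °C = 433.1 K.
T₂ = 433.1 × (0.764/18.3)^(0.31) = 161.8 K.

T₂ ≈ 162 K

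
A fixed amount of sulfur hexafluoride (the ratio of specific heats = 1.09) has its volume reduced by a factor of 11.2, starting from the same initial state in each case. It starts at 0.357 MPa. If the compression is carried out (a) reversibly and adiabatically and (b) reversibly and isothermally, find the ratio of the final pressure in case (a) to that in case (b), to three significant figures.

P_adiabatic / P_isothermal ≈ 1.24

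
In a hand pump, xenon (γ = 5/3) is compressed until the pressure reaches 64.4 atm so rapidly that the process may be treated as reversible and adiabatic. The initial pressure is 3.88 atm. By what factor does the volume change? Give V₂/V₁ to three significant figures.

V₂/V₁ ≈ 0.185

From PV^γ = const, V₂/V₁ = (P₁/P₂)^(1/γ).
V₂/V₁ = (3.88/64.4)^(3/5) = 0.1853.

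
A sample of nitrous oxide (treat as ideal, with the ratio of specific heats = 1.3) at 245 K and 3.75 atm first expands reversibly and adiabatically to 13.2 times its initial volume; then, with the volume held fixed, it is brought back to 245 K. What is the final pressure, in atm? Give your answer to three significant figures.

Adiabatic step (PV^γ = const): P₂ = 3.75×(1/13.2)^(1.3) = 0.131 atm; T₂ = 245×(1/13.2)^(0.3) = 113 K.
Isochoric: P₃ = P₂(T₃/T₂) = 0.131 × (245/113) = 0.2841 atm.

P₃ ≈ 0.284 atm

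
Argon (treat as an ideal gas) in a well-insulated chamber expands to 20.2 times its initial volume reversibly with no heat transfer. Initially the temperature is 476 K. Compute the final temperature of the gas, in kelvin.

T₂ ≈ 64.2 K

For a reversible adiabat TV^(γ−1) is constant, so T₂ = T₁ (V₁/V₂)^(γ−1).
For a monatomic ideal gas γ = 5/3, so γ−1 = 2/3.
T₂ = 476 × (1/20.2)^(2/3) = 64.18 K.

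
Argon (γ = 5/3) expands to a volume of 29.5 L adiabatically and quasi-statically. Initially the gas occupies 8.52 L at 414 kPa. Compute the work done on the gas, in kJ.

P₂ = P₁(V₁/V₂)^γ = 414×(8.52/29.5)^(5/3) = 52.24 kPa.
For a reversible adiabat, W_by_gas = (P₁V₁ − P₂V₂)/(γ−1).
W_by = (414000×0.00852 − 52240×0.0295) / (2/3) = 2979 J.
W_on_gas = −W_by = -2979 J.

W ≈ -2.98 kJ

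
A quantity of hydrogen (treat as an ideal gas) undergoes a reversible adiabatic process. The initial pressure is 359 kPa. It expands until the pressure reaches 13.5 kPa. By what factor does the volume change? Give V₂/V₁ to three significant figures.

From PV^γ = const, V₂/V₁ = (P₁/P₂)^(1/γ).
For a diatomic ideal gas γ = 7/5.
V₂/V₁ = (359/13.5)^(5/7) = 10.42.

V₂/V₁ ≈ 10.4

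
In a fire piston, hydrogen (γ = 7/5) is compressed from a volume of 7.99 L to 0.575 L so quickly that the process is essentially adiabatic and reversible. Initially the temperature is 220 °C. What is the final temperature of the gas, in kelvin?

T₂ ≈ 1410 K

For a reversible adiabat TV^(γ−1) is constant, so T₂ = T₁ (V₁/V₂)^(γ−1).
T₁ = 220 °C = 493.1 K.
T₂ = 493.1 × (7.99/0.575)^(2/5) = 1413 K.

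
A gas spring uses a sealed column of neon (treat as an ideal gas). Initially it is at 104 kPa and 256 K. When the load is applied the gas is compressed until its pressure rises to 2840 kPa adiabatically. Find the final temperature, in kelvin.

Along an adiabat T P^((1−γ)/γ) is constant, so T₂ = T₁ (P₂/P₁)^((γ−1)/γ).
For a monatomic ideal gas γ = 5/3, so (γ−1)/γ = 2/5.
T₂ = 256 × (2840/104)^(2/5) = 961.1 K.

T₂ ≈ 961 K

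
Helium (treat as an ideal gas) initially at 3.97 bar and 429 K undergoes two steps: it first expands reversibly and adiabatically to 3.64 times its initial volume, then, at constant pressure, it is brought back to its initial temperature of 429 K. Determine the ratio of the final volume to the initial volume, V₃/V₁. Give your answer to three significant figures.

For a monatomic ideal gas γ = 5/3.
Adiabatic step: V₂/V₁ = 3.64; T₂ = T₁·(1/3.64)^(2/3) = 181.3 K.
Isobaric step: V₃/V₂ = T₃/T₂ = 429/181.3.
V₃/V₁ = (V₂/V₁)(V₃/V₂) = 3.64 × (429/181.3) = 8.613.

V₃/V₁ ≈ 8.61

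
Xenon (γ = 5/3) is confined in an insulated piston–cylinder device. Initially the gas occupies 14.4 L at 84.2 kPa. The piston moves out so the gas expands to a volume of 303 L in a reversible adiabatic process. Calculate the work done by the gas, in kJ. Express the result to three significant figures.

W ≈ 1.58 kJ

P₂ = P₁(V₁/V₂)^γ = 84.2×(14.4/303)^(5/3) = 0.525 kPa.
For a reversible adiabat, W_by_gas = (P₁V₁ − P₂V₂)/(γ−1).
W_by = (84200×0.0144 − 525×0.303) / (2/3) = 1580 J.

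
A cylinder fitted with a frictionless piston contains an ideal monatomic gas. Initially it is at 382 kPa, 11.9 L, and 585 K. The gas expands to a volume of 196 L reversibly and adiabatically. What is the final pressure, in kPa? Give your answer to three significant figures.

Since PV^γ is constant along a reversible adiabat, P₂ = P₁ (V₁/V₂)^γ.
γ = 5/3 for a monatomic ideal gas.
P₂ = 382 × (11.9/196)^(5/3) = 3.583 kPa.

P₂ ≈ 3.58 kPa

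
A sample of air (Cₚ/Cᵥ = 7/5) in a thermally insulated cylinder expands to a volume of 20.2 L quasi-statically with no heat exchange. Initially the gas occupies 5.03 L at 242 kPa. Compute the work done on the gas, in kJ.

W ≈ -1.30 kJ

P₂ = P₁(V₁/V₂)^γ = 242×(5.03/20.2)^(7/5) = 34.56 kPa.
For a reversible adiabat, W_by_gas = (P₁V₁ − P₂V₂)/(γ−1).
W_by = (242000×0.00503 − 34560×0.0202) / (2/5) = 1298 J.
W_on_gas = −W_by = -1298 J.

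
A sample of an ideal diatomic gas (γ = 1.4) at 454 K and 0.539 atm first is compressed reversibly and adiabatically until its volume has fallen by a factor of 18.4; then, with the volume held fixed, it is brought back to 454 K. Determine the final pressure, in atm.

P₃ ≈ 9.92 atm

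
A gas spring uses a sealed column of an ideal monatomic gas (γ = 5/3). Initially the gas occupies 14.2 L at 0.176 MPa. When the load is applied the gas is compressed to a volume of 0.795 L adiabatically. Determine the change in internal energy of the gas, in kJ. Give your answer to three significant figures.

ΔU ≈ 21.9 kJ

P₂ = P₁(V₁/V₂)^γ = 0.176×(14.2/0.795)^(5/3) = 21.48 MPa.
For a reversible adiabat, W_by_gas = (P₁V₁ − P₂V₂)/(γ−1).
W_by = (176000×0.0142 − 2.148×10^7×0.000795) / (2/3) = -21870 J.
Q = 0 ⇒ ΔU = −W_by = 21870 J.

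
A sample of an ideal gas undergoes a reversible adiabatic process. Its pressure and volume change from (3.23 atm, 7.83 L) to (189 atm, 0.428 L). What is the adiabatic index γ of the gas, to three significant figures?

γ ≈ 1.40

PV^γ = const ⇒ γ = ln(P₂/P₁) / ln(V₁/V₂).
γ = ln(189/3.23) / ln(7.83/0.428) = 1.4.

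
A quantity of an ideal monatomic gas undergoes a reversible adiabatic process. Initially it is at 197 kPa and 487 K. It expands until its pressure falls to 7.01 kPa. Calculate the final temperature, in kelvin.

T₂ ≈ 128 K

Adiabatic: T₂/T₁ = (P₂/P₁)^((γ−1)/γ).
For a monatomic ideal gas γ = 5/3, so (γ−1)/γ = 2/5.
T₂ = 487 × (7.01/197)^(2/5) = 128.2 K.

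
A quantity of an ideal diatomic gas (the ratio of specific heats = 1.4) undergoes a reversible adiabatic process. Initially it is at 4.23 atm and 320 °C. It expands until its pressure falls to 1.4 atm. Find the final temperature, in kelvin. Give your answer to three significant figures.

Along an adiabat T P^((1−γ)/γ) is constant, so T₂ = T₁ (P₂/P₁)^((γ−1)/γ).
T₁ = 320 °C = 593.1 K.
T₂ = 593.1 × (1.4/4.23)^(0.286) = 432.5 K.

T₂ ≈ 432 K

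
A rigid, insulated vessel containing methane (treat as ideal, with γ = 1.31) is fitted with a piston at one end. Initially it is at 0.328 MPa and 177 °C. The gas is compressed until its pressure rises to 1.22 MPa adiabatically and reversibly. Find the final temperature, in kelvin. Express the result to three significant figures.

T₂ ≈ 614 K

Along an adiabat T P^((1−γ)/γ) is constant, so T₂ = T₁ (P₂/P₁)^((γ−1)/γ).
T₁ = 177 °C = 450.1 K.
T₂ = 450.1 × (1.22/0.328)^(0.237) = 614.3 K.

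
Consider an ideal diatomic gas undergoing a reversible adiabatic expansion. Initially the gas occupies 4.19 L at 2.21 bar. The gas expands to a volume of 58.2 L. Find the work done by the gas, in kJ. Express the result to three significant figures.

γ = 7/5 for a diatomic ideal gas.
P₂ = P₁(V₁/V₂)^γ = 2.21×(4.19/58.2)^(7/5) = 0.05554 bar.
For a reversible adiabat, W_by_gas = (P₁V₁ − P₂V₂)/(γ−1).
W_by = (221000×0.00419 − 5554×0.0582) / (2/5) = 1507 J.

W ≈ 1.51 kJ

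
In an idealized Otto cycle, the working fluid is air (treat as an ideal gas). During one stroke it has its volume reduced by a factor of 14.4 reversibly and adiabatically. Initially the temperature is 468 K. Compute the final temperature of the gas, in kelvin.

Adiabatic: T₁V₁^(γ−1) = T₂V₂^(γ−1) ⇒ T₂ = T₁ (V₁/V₂)^(γ−1).
For a diatomic ideal gas γ = 7/5, so γ−1 = 2/5.
T₂ = 468 × 14.4^(2/5) = 1360 K.

T₂ ≈ 1360 K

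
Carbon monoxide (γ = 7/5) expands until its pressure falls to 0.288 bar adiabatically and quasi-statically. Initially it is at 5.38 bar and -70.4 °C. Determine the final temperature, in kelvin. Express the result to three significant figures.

Along an adiabat T P^((1−γ)/γ) is constant, so T₂ = T₁ (P₂/P₁)^((γ−1)/γ).
T₁ = -70.4 °C = 202.7 K.
T₂ = 202.7 × (0.288/5.38)^(2/7) = 87.84 K.

T₂ ≈ 87.8 K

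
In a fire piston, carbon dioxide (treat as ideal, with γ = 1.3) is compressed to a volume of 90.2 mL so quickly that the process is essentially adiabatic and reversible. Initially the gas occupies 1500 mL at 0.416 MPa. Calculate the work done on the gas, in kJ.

W ≈ 2.75 kJ

P₂ = P₁(V₁/V₂)^γ = 0.416×(1500/90.2)^(1.3) = 16.08 MPa.
For a reversible adiabat, W_by_gas = (P₁V₁ − P₂V₂)/(γ−1).
W_by = (416000×0.0015 − 1.608×10^7×9.02×10^-5) / (0.3) = -2754 J.
W_on_gas = −W_by = 2754 J.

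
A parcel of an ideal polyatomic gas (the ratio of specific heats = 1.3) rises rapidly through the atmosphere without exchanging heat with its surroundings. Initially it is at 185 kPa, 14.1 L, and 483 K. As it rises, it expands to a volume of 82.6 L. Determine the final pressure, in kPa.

P₂ ≈ 18.6 kPa

Since PV^γ is constant along a reversible adiabat, P₂ = P₁ (V₁/V₂)^γ.
P₂ = 185 × (14.1/82.6)^(1.3) = 18.58 kPa.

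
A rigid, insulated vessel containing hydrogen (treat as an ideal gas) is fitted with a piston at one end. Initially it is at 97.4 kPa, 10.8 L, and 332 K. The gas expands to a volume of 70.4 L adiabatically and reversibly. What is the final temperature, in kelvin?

For a reversible adiabat TV^(γ−1) is constant, so T₂ = T₁ (V₁/V₂)^(γ−1).
γ = 7/5 for a diatomic ideal gas.
T₂ = 332 × (10.8/70.4)^(2/5) = 156.8 K.

T₂ ≈ 157 K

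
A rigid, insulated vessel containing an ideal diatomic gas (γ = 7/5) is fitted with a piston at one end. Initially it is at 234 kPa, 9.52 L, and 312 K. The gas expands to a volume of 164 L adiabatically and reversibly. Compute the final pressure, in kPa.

P₂ ≈ 4.35 kPa

Since PV^γ is constant along a reversible adiabat, P₂ = P₁ (V₁/V₂)^γ.
P₂ = 234 × (9.52/164)^(7/5) = 4.35 kPa.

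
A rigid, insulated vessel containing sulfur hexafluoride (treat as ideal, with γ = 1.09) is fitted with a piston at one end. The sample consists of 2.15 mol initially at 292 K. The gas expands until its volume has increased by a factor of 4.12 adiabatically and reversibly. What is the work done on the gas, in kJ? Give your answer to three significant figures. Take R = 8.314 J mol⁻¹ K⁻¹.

W ≈ -6.94 kJ

For a reversible adiabat TV^(γ−1) is constant, so T₂ = T₁ (V₁/V₂)^(γ−1).
T₂ = 292 × (1/4.12)^(0.09) = 257.1 K.
Q = 0, so ΔU = W_on_gas = nCᵥΔT with Cᵥ = R/(γ−1) = 92.38 J/(mol·K).
ΔU = 2.15 × 92.38 × (257.1 − 292) = -6939 J.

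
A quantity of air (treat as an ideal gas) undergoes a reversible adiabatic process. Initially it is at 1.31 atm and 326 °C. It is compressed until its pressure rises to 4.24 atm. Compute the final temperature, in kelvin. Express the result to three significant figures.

T₂ ≈ 838 K

Along an adiabat T P^((1−γ)/γ) is constant, so T₂ = T₁ (P₂/P₁)^((γ−1)/γ).
For a diatomic ideal gas γ = 7/5, so (γ−1)/γ = 2/7.
T₁ = 326 °C = 599.1 K.
T₂ = 599.1 × (4.24/1.31)^(2/7) = 838.1 K.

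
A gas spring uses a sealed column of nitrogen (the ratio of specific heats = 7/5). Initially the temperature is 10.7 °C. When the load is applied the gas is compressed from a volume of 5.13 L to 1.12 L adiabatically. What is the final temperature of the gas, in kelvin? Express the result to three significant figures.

T₂ ≈ 522 K

Adiabatic: T₁V₁^(γ−1) = T₂V₂^(γ−1) ⇒ T₂ = T₁ (V₁/V₂)^(γ−1).
T₁ = 10.7 °C = 283.8 K.
T₂ = 283.8 × (5.13/1.12)^(2/5) = 521.7 K.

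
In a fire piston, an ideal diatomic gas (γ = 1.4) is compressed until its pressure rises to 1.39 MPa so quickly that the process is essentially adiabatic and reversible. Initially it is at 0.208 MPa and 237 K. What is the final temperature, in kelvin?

T₂ ≈ 408 K

Adiabatic: T₂/T₁ = (P₂/P₁)^((γ−1)/γ).
T₂ = 237 × (1.39/0.208)^(0.286) = 407.8 K.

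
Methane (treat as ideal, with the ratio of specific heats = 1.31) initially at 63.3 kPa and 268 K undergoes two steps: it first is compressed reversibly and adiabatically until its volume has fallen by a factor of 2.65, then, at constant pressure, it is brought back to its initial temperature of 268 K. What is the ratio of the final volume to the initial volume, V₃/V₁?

V₃/V₁ ≈ 0.279

Adiabatic step: V₂/V₁ = 0.3774; T₂ = T₁·2.65^(0.31) = 362.5 K.
Isobaric step: V₃/V₂ = T₃/T₂ = 268/362.5.
V₃/V₁ = (V₂/V₁)(V₃/V₂) = 0.3774 × (268/362.5) = 0.279.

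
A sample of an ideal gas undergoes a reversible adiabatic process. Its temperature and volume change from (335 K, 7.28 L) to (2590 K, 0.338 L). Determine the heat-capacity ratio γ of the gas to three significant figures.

TV^(γ−1) = const ⇒ γ − 1 = ln(T₂/T₁) / ln(V₁/V₂).
γ = 1 + ln(2590/335) / ln(7.28/0.338) = 1.666.

γ ≈ 1.67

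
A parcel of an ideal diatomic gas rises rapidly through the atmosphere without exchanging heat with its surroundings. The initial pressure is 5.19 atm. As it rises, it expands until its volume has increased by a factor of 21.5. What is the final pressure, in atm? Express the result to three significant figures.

P₂ ≈ 0.0708 atm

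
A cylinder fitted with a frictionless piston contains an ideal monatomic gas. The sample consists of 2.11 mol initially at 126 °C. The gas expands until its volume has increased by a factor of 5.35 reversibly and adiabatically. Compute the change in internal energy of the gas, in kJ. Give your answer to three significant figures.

ΔU ≈ -7.07 kJ

For a reversible adiabat TV^(γ−1) is constant, so T₂ = T₁ (V₁/V₂)^(γ−1).
γ = 5/3 for a monatomic ideal gas, so γ−1 = 2/3.
T₁ = 126 °C = 399.1 K.
T₂ = 399.1 × (1/5.35)^(2/3) = 130.5 K.
Q = 0, so ΔU = W_on_gas = nCᵥΔT with Cᵥ = R/(γ−1) = 12.47 J/(mol·K).
ΔU = 2.11 × 12.47 × (130.5 − 399.1) = -7070 J.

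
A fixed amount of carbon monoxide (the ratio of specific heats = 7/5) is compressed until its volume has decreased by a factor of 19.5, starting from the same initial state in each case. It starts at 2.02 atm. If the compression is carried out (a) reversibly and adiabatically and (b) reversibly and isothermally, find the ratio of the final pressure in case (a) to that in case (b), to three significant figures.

P_adiabatic / P_isothermal ≈ 3.28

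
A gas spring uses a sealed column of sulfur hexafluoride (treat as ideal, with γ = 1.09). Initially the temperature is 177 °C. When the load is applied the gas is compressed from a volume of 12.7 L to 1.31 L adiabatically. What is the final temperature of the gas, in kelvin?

T₂ ≈ 552 K

Adiabatic: T₁V₁^(γ−1) = T₂V₂^(γ−1) ⇒ T₂ = T₁ (V₁/V₂)^(γ−1).
T₁ = 177 °C = 450.1 K.
T₂ = 450.1 × (12.7/1.31)^(0.09) = 552.3 K.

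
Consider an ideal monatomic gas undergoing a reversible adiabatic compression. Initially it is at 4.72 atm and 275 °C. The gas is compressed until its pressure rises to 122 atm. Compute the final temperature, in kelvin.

T₂ ≈ 2010 K

Adiabatic: T₂/T₁ = (P₂/P₁)^((γ−1)/γ).
For a monatomic ideal gas γ = 5/3, so (γ−1)/γ = 2/5.
T₁ = 275 °C = 548.1 K.
T₂ = 548.1 × (122/4.72)^(2/5) = 2013 K.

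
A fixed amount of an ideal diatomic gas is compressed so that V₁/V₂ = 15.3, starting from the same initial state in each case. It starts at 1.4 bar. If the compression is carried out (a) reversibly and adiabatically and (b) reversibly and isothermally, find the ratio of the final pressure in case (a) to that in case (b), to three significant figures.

P_adiabatic / P_isothermal ≈ 2.98

For a diatomic ideal gas γ = 7/5.
Isothermal: P_b = P₁(V₁/V₂) = 1.4×15.3.
Adiabatic: P_a = P₁(V₁/V₂)^γ = 1.4×15.3^(7/5).
P_a/P_b = (V₁/V₂)^(γ−1) = 15.3^(2/5) = 2.978.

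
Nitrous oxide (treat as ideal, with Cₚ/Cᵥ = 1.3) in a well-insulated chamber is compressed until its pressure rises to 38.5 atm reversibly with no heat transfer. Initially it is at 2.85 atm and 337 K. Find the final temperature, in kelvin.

T₂ ≈ 615 K

Adiabatic: T₂/T₁ = (P₂/P₁)^((γ−1)/γ).
T₂ = 337 × (38.5/2.85)^(0.231) = 614.5 K.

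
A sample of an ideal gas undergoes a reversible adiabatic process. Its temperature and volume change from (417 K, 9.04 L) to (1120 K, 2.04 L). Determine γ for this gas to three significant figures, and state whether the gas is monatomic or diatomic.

γ ≈ 1.66; monatomic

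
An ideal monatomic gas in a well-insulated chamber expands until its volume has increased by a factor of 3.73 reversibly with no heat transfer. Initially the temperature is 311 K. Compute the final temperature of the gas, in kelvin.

For a reversible adiabat TV^(γ−1) is constant, so T₂ = T₁ (V₁/V₂)^(γ−1).
For a monatomic ideal gas γ = 5/3, so γ−1 = 2/3.
T₂ = 311 × (1/3.73)^(2/3) = 129.3 K.

T₂ ≈ 129 K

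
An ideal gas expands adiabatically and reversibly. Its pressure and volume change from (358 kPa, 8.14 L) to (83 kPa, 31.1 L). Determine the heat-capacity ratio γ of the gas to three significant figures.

PV^γ = const ⇒ γ = ln(P₂/P₁) / ln(V₁/V₂).
γ = ln(83/358) / ln(8.14/31.1) = 1.09.

γ ≈ 1.09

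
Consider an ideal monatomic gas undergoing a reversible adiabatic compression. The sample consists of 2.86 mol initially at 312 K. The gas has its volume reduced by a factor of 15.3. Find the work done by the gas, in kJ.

W ≈ -57.5 kJ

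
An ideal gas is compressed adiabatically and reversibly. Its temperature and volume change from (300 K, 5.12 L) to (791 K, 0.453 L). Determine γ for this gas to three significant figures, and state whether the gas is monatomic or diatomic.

γ ≈ 1.40; diatomic

TV^(γ−1) = const ⇒ γ − 1 = ln(T₂/T₁) / ln(V₁/V₂).
γ = 1 + ln(791/300) / ln(5.12/0.453) = 1.4.
γ ≈ 1.40 is close to 7/5, so the gas is diatomic.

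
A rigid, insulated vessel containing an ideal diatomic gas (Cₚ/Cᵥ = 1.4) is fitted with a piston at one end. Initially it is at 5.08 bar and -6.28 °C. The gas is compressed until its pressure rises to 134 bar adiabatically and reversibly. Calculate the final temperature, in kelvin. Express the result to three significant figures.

Adiabatic: T₂/T₁ = (P₂/P₁)^((γ−1)/γ).
T₁ = -6.28 °C = 266.9 K.
T₂ = 266.9 × (134/5.08)^(0.286) = 679.8 K.

T₂ ≈ 680 K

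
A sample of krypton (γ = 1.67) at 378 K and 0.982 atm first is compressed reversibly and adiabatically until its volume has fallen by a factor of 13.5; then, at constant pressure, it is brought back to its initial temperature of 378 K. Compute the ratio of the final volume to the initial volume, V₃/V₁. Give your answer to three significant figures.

V₃/V₁ ≈ 0.0130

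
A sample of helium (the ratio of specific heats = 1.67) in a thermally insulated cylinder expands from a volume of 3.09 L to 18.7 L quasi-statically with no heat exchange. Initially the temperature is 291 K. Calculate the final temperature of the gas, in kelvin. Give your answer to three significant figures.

Adiabatic: T₁V₁^(γ−1) = T₂V₂^(γ−1) ⇒ T₂ = T₁ (V₁/V₂)^(γ−1).
T₂ = 291 × (3.09/18.7)^(0.67) = 87.1 K.

T₂ ≈ 87.1 K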